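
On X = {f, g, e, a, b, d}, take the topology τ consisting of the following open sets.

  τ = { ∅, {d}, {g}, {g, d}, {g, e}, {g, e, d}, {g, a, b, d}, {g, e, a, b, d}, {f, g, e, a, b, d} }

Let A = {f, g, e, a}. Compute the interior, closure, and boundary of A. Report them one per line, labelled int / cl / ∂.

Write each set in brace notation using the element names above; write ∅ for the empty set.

interior: largest open inside A is {g, e} (from ∅, {g}, {g, e})
cl via duality: int({b, d}) = {d}, so X∖{d} = {f, g, e, a, b}
cl∖int = {f, a, b}

int(A) = {g, e}
cl(A)  = {f, g, e, a, b}
∂A     = {f, a, b}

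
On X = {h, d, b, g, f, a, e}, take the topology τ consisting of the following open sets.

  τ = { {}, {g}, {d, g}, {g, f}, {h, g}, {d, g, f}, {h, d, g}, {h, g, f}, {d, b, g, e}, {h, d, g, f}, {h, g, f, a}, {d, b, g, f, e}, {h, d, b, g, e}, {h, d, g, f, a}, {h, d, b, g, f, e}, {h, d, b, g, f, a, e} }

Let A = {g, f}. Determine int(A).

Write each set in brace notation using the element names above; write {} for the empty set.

{g, f}

opens ⊆ A: {}, {g}, {g, f}; union → int = {g, f}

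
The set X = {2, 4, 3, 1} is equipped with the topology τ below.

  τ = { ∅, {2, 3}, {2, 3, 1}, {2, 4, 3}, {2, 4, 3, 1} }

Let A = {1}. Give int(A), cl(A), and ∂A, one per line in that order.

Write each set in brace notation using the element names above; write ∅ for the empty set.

open subsets of A: ∅; so int(A) = ∅
closure: X∖int(X∖A) = X∖{2, 4, 3} = {1}
∂A = {1} minus ∅ = {1}

int(A) = ∅
cl(A)  = {1}
∂A     = {1}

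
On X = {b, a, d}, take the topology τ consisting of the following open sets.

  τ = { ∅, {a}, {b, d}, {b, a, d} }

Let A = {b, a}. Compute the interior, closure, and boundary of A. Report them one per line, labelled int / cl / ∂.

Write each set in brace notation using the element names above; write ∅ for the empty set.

int(A) = {a}
cl(A)  = {b, a, d}
∂A     = {b, d}

opens ⊆ A: ∅, {a}; union → int = {a}
complement {d}; its interior ∅; cl(A) = X∖∅ = {b, a, d}
boundary = {b, a, d} ∖ {a} = {b, d}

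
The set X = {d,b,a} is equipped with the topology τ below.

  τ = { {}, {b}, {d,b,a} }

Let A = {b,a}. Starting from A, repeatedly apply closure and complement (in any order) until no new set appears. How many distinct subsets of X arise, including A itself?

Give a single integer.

X∖A={d}, int(X∖A)={}, hence cl(A)={d,b,a}
Orbit (k=closure, c=complement):
  1. A     = {b,a}
  2. kA    = {d,b,a}
  3. cA    = {d}
  4. ckA   = {}
  5. kcA   = {d,a}
  6. ckcA  = {b}
(closed under both — stop)

6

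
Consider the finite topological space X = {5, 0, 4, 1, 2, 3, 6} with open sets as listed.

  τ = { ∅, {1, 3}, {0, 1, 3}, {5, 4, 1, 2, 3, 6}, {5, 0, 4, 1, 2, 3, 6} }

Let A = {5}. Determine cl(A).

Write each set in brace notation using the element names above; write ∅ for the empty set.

X∖A={0, 4, 1, 2, 3, 6}, int(X∖A)={0, 1, 3}, hence cl(A)={5, 4, 2, 6}

{5, 4, 2, 6}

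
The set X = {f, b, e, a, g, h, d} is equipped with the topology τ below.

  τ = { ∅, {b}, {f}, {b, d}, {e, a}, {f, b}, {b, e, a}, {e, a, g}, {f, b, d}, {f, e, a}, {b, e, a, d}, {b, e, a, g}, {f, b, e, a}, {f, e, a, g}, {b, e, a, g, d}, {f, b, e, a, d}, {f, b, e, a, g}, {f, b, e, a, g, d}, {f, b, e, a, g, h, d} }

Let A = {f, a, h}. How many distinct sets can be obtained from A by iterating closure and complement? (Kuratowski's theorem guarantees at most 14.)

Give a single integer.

closure: X∖int(X∖A) = X∖{b, d} = {f, e, a, g, h}
Let k=closure and c=complement:
  1. A     = {f, a, h}
  2. kA    = {f, e, a, g, h}
  3. cA    = {b, e, g, d}
  4. ckA   = {b, d}
  5. kcA   = {b, e, a, g, h, d}
  6. kckA  = {b, h, d}
  7. ckcA  = {f}
  8. ckckA = {f, e, a, g}
  9. kckcA = {f, h}
  10. ckckcA = {b, e, a, g, d}
— saturated at 10

10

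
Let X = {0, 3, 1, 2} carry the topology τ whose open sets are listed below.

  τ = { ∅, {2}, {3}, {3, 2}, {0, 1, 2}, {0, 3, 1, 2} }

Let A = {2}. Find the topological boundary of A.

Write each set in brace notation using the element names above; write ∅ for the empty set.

{0, 1}

interior: largest open inside A is {2} (from ∅, {2})
cl via duality: int({0, 3, 1}) = {3}, so X∖{3} = {0, 1, 2}
cl∖int = {0, 1}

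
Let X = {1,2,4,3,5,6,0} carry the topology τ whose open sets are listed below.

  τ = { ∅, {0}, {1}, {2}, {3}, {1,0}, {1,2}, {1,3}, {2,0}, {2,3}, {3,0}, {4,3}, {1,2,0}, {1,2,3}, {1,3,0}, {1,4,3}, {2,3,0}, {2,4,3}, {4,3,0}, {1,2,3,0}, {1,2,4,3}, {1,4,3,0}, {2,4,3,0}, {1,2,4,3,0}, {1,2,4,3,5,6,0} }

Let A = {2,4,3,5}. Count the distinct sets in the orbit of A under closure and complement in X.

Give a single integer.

cl via duality: int({1,6,0}) = {1,0}, so X∖{1,0} = {2,4,3,5,6}
Write k for closure, c for complement:
  1. A     = {2,4,3,5}
  2. kA    = {2,4,3,5,6}
  3. cA    = {1,6,0}
  4. ckA   = {1,0}
  5. kcA   = {1,5,6,0}
  6. ckcA  = {2,4,3}
applying k or c yields no new set

6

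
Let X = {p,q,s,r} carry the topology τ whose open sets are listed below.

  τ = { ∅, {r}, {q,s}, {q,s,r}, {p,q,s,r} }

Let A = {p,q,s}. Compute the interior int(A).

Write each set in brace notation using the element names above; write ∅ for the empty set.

interior: largest open inside A is {q,s} (from ∅, {q,s})

{q,s}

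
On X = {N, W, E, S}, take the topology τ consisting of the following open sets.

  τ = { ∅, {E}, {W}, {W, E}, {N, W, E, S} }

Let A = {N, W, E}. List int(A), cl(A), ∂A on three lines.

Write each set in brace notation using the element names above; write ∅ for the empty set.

open subsets of A: ∅, {E}, {W}, {W, E}; so int(A) = {W, E}
closure: X∖int(X∖A) = X∖∅ = {N, W, E, S}
∂A = {N, W, E, S} minus {W, E} = {N, S}

int(A) = {W, E}
cl(A)  = {N, W, E, S}
∂A     = {N, S}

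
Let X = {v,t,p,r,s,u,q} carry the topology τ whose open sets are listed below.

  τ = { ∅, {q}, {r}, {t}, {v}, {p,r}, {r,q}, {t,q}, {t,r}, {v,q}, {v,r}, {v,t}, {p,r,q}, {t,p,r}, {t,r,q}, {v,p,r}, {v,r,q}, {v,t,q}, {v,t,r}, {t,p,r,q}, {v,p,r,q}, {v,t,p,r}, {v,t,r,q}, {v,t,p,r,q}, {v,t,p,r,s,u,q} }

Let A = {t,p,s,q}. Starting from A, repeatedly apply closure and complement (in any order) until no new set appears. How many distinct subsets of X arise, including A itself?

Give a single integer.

X∖A={v,r,u}, int(X∖A)={v,r}, hence cl(A)={t,p,s,u,q}
Orbit (k=closure, c=complement):
  1. A     = {t,p,s,q}
  2. kA    = {t,p,s,u,q}
  3. cA    = {v,r,u}
  4. ckA   = {v,r}
  5. kcA   = {v,p,r,s,u}
  6. ckcA  = {t,q}
  7. kckcA = {t,s,u,q}
  8. ckckcA = {v,p,r}
(closed under both — stop)

8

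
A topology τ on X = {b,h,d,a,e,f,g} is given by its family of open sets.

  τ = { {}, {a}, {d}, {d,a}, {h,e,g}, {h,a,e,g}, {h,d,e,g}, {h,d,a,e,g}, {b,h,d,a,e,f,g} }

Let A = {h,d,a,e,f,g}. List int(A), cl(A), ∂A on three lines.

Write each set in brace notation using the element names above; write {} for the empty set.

U open, U⊆A: {}, {d}, {a}, {d,a}, {h,e,g}, {h,a,e,g}, {h,d,e,g}, {h,d,a,e,g}. int(A) = ⋃ = {h,d,a,e,g}
X∖A={b}, int(X∖A)={}, hence cl(A)={b,h,d,a,e,f,g}
∂A: remove int from cl → {b,f}

int(A) = {h,d,a,e,g}
cl(A)  = {b,h,d,a,e,f,g}
∂A     = {b,f}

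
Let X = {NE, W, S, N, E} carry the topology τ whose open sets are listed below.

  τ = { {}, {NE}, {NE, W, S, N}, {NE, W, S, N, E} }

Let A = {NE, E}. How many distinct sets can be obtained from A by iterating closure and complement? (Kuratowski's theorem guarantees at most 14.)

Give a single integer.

6

X∖A={W, S, N}, int(X∖A)={}, hence cl(A)={NE, W, S, N, E}
Orbit (k=closure, c=complement):
  1. A     = {NE, E}
  2. kA    = {NE, W, S, N, E}
  3. cA    = {W, S, N}
  4. ckA   = {}
  5. kcA   = {W, S, N, E}
  6. ckcA  = {NE}
(closed under both — stop)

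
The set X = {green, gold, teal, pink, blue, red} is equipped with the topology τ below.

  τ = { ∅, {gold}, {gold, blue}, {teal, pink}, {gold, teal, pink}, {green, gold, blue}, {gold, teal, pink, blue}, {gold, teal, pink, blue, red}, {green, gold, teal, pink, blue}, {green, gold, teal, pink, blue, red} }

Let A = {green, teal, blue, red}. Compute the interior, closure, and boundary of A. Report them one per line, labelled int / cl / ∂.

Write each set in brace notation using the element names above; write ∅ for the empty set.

opens ⊆ A: ∅; union → int = ∅
complement {gold, pink}; its interior {gold}; cl(A) = X∖{gold} = {green, teal, pink, blue, red}
boundary = {green, teal, pink, blue, red} ∖ ∅ = {green, teal, pink, blue, red}

int(A) = ∅
cl(A)  = {green, teal, pink, blue, red}
∂A     = {green, teal, pink, blue, red}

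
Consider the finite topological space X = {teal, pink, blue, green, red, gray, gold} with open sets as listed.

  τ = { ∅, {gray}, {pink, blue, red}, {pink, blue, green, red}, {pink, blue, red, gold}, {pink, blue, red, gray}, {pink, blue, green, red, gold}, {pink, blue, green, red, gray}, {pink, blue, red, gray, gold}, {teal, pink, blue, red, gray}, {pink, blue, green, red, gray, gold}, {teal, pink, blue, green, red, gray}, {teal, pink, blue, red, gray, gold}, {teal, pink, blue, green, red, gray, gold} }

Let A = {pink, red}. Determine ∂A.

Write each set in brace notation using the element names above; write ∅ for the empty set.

interior: largest open inside A is ∅ (from ∅)
cl via duality: int({teal, blue, green, gray, gold}) = {gray}, so X∖{gray} = {teal, pink, blue, green, red, gold}
cl∖int = {teal, pink, blue, green, red, gold}

{teal, pink, blue, green, red, gold}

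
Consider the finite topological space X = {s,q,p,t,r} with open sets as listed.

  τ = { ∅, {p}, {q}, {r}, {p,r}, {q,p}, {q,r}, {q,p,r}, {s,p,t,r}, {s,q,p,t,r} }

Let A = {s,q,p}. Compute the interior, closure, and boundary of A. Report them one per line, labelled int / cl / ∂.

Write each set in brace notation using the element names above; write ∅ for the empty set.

U open, U⊆A: ∅, {q}, {p}, {q,p}. int(A) = ⋃ = {q,p}
X∖A={t,r}, int(X∖A)={r}, hence cl(A)={s,q,p,t}
∂A: remove int from cl → {s,t}

int(A) = {q,p}
cl(A)  = {s,q,p,t}
∂A     = {s,t}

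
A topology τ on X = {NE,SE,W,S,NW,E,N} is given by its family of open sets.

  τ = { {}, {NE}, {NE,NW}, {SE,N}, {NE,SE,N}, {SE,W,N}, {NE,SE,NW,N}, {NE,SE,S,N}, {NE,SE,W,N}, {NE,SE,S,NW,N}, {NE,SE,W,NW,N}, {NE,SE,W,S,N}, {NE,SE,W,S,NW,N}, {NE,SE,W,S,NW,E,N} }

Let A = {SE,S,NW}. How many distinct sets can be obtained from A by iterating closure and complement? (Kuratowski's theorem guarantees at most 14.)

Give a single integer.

10

X∖A={NE,W,E,N}, int(X∖A)={NE}, hence cl(A)={SE,W,S,NW,E,N}
Orbit (k=closure, c=complement):
  1. A     = {SE,S,NW}
  2. kA    = {SE,W,S,NW,E,N}
  3. cA    = {NE,W,E,N}
  4. ckA   = {NE}
  5. kcA   = {NE,SE,W,S,NW,E,N}
  6. kckA  = {NE,S,NW,E}
  7. ckcA  = {}
  8. ckckA = {SE,W,N}
  9. kckckA = {SE,W,S,E,N}
  10. ckckckA = {NE,NW}
(closed under both — stop)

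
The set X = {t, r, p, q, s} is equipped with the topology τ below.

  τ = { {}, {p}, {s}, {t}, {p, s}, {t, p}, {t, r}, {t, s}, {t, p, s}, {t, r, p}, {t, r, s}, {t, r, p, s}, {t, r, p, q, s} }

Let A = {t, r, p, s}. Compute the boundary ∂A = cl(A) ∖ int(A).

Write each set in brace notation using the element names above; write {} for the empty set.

interior: largest open inside A is {t, r, p, s} (from {}, {t}, {s}, {p}, {p, s}, {t, r}, {t, p}, {t, s}, {t, p, s}, {t, r, p}, {t, r, s}, {t, r, p, s})
cl via duality: int({q}) = {}, so X∖{} = {t, r, p, q, s}
cl∖int = {q}

{q}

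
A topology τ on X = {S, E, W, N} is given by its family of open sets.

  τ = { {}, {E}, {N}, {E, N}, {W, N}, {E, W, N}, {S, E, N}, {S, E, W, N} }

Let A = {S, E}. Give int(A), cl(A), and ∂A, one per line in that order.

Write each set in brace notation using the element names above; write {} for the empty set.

U open, U⊆A: {}, {E}. int(A) = ⋃ = {E}
X∖A={W, N}, int(X∖A)={W, N}, hence cl(A)={S, E}
∂A: remove int from cl → {S}

int(A) = {E}
cl(A)  = {S, E}
∂A     = {S}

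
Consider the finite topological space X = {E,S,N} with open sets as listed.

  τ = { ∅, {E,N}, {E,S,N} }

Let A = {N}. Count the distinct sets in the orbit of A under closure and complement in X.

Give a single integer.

4

cl via duality: int({E,S}) = ∅, so X∖∅ = {E,S,N}
Write k for closure, c for complement:
  1. A     = {N}
  2. kA    = {E,S,N}
  3. cA    = {E,S}
  4. ckA   = ∅
applying k or c yields no new set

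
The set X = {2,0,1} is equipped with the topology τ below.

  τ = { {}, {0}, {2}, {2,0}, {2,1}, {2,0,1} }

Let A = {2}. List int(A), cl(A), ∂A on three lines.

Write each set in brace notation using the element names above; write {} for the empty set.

U open, U⊆A: {}, {2}. int(A) = ⋃ = {2}
X∖A={0,1}, int(X∖A)={0}, hence cl(A)={2,1}
∂A: remove int from cl → {1}

int(A) = {2}
cl(A)  = {2,1}
∂A     = {1}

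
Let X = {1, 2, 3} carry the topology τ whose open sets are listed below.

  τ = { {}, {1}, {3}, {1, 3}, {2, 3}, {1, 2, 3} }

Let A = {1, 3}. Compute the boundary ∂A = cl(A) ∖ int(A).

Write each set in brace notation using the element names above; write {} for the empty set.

{2}

U open, U⊆A: {}, {3}, {1}, {1, 3}. int(A) = ⋃ = {1, 3}
X∖A={2}, int(X∖A)={}, hence cl(A)={1, 2, 3}
∂A: remove int from cl → {2}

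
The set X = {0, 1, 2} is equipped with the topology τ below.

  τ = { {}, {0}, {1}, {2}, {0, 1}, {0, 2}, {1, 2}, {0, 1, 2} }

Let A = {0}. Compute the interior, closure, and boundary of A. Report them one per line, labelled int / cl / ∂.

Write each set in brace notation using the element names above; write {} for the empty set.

int(A) = {0}
cl(A)  = {0}
∂A     = {}

interior: largest open inside A is {0} (from {}, {0})
cl via duality: int({1, 2}) = {1, 2}, so X∖{1, 2} = {0}
cl∖int = {}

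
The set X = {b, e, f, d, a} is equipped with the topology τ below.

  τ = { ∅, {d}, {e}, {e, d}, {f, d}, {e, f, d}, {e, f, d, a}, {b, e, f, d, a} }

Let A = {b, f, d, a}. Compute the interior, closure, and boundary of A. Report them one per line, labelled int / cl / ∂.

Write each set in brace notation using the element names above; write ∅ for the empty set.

int(A) = {f, d}
cl(A)  = {b, f, d, a}
∂A     = {b, a}

open subsets of A: ∅, {d}, {f, d}; so int(A) = {f, d}
closure: X∖int(X∖A) = X∖{e} = {b, f, d, a}
∂A = {b, f, d, a} minus {f, d} = {b, a}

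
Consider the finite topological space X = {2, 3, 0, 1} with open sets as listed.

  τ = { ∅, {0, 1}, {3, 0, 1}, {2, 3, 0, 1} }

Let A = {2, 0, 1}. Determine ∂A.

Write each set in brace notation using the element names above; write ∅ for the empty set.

U open, U⊆A: ∅, {0, 1}. int(A) = ⋃ = {0, 1}
X∖A={3}, int(X∖A)=∅, hence cl(A)={2, 3, 0, 1}
∂A: remove int from cl → {2, 3}

{2, 3}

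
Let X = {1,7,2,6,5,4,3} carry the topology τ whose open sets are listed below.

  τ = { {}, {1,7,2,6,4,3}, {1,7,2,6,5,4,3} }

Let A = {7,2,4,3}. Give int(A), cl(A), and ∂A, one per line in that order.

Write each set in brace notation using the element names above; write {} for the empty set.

int(A) = {}
cl(A)  = {1,7,2,6,5,4,3}
∂A     = {1,7,2,6,5,4,3}

interior: largest open inside A is {} (from {})
cl via duality: int({1,6,5}) = {}, so X∖{} = {1,7,2,6,5,4,3}
cl∖int = {1,7,2,6,5,4,3}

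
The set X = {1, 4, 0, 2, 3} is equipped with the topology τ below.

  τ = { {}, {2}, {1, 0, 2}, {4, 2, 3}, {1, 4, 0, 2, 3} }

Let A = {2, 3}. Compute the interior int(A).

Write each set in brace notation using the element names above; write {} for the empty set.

{2}

interior: largest open inside A is {2} (from {}, {2})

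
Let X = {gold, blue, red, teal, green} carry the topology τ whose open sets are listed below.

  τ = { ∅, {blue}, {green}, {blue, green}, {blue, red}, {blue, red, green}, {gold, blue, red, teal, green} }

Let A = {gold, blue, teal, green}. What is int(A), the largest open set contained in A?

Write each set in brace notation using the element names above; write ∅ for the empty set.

opens ⊆ A: ∅, {blue}, {green}, {blue, green}; union → int = {blue, green}

{blue, green}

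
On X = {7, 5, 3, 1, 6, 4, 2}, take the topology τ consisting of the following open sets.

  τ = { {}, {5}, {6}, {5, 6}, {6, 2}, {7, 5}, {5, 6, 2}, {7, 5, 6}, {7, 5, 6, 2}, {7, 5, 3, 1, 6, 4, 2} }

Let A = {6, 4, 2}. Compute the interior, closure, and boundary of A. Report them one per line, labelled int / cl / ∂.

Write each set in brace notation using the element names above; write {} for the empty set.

int(A) = {6, 2}
cl(A)  = {3, 1, 6, 4, 2}
∂A     = {3, 1, 4}

U open, U⊆A: {}, {6}, {6, 2}. int(A) = ⋃ = {6, 2}
X∖A={7, 5, 3, 1}, int(X∖A)={7, 5}, hence cl(A)={3, 1, 6, 4, 2}
∂A: remove int from cl → {3, 1, 4}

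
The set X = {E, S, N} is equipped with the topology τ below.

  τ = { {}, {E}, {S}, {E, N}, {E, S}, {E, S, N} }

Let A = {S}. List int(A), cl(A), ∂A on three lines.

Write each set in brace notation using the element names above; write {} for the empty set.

int(A) = {S}
cl(A)  = {S}
∂A     = {}

U open, U⊆A: {}, {S}. int(A) = ⋃ = {S}
X∖A={E, N}, int(X∖A)={E, N}, hence cl(A)={S}
∂A: remove int from cl → {}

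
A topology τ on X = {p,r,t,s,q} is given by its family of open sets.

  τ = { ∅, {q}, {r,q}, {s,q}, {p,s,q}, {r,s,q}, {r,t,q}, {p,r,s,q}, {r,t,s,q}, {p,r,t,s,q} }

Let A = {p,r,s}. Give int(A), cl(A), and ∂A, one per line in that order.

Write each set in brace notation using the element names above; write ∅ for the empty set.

U open, U⊆A: ∅. int(A) = ⋃ = ∅
X∖A={t,q}, int(X∖A)={q}, hence cl(A)={p,r,t,s}
∂A: remove int from cl → {p,r,t,s}

int(A) = ∅
cl(A)  = {p,r,t,s}
∂A     = {p,r,t,s}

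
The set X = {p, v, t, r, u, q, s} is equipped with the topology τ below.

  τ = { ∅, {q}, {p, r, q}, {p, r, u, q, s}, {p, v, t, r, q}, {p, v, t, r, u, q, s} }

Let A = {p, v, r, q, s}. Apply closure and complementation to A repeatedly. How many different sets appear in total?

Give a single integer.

6

X∖A={t, u}, int(X∖A)=∅, hence cl(A)={p, v, t, r, u, q, s}
Orbit (k=closure, c=complement):
  1. A     = {p, v, r, q, s}
  2. kA    = {p, v, t, r, u, q, s}
  3. cA    = {t, u}
  4. ckA   = ∅
  5. kcA   = {v, t, u, s}
  6. ckcA  = {p, r, q}
(closed under both — stop)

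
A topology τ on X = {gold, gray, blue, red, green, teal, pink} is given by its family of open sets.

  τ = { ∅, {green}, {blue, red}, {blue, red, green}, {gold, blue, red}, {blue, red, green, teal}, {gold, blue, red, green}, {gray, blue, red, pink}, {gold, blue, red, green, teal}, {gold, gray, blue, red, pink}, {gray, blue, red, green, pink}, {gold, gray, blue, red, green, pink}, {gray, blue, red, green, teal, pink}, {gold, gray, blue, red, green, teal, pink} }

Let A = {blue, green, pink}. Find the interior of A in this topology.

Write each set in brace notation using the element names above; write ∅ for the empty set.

U open, U⊆A: ∅, {green}. int(A) = ⋃ = {green}

{green}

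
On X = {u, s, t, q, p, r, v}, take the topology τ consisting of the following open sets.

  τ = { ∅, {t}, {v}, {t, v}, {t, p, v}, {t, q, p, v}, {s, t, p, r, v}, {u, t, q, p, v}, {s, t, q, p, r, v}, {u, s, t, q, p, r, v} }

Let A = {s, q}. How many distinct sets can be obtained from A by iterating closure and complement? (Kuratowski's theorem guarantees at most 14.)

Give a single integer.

6

cl via duality: int({u, t, p, r, v}) = {t, p, v}, so X∖{t, p, v} = {u, s, q, r}
Write k for closure, c for complement:
  1. A     = {s, q}
  2. kA    = {u, s, q, r}
  3. cA    = {u, t, p, r, v}
  4. ckA   = {t, p, v}
  5. kcA   = {u, s, t, q, p, r, v}
  6. ckcA  = ∅
applying k or c yields no new set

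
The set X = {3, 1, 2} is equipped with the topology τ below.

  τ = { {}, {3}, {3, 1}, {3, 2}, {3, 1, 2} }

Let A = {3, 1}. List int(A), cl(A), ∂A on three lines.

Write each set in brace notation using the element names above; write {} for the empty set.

opens ⊆ A: {}, {3}, {3, 1}; union → int = {3, 1}
complement {2}; its interior {}; cl(A) = X∖{} = {3, 1, 2}
boundary = {3, 1, 2} ∖ {3, 1} = {2}

int(A) = {3, 1}
cl(A)  = {3, 1, 2}
∂A     = {2}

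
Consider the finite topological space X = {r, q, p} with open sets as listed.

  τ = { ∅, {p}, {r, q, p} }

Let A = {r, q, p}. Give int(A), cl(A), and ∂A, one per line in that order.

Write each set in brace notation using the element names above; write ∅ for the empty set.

open subsets of A: ∅, {p}, {r, q, p}; so int(A) = {r, q, p}
closure: X∖int(X∖A) = X∖∅ = {r, q, p}
∂A = {r, q, p} minus {r, q, p} = ∅

int(A) = {r, q, p}
cl(A)  = {r, q, p}
∂A     = ∅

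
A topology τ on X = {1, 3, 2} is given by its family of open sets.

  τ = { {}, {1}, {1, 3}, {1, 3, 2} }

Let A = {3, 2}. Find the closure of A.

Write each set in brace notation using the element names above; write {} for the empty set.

{3, 2}

closure: X∖int(X∖A) = X∖{1} = {3, 2}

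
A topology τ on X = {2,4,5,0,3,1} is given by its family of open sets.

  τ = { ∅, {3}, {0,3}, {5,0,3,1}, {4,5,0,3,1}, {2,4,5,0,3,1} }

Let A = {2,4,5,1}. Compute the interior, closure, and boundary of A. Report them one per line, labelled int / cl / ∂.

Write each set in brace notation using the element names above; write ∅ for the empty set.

int(A) = ∅
cl(A)  = {2,4,5,1}
∂A     = {2,4,5,1}

opens ⊆ A: ∅; union → int = ∅
complement {0,3}; its interior {0,3}; cl(A) = X∖{0,3} = {2,4,5,1}
boundary = {2,4,5,1} ∖ ∅ = {2,4,5,1}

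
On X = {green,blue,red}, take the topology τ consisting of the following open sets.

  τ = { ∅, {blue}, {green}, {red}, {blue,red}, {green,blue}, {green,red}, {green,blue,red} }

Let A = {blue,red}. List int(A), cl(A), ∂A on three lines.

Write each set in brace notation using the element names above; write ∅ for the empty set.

open subsets of A: ∅, {red}, {blue}, {blue,red}; so int(A) = {blue,red}
closure: X∖int(X∖A) = X∖{green} = {blue,red}
∂A = {blue,red} minus {blue,red} = ∅

int(A) = {blue,red}
cl(A)  = {blue,red}
∂A     = ∅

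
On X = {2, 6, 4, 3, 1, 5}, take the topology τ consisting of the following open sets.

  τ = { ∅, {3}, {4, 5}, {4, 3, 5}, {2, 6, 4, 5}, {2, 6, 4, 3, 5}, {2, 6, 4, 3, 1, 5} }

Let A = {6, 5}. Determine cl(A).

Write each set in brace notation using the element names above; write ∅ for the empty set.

{2, 6, 4, 1, 5}

cl via duality: int({2, 4, 3, 1}) = {3}, so X∖{3} = {2, 6, 4, 1, 5}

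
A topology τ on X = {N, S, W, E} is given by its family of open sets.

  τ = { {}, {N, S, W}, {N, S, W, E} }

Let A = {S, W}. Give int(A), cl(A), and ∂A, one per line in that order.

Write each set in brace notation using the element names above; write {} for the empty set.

interior: largest open inside A is {} (from {})
cl via duality: int({N, E}) = {}, so X∖{} = {N, S, W, E}
cl∖int = {N, S, W, E}

int(A) = {}
cl(A)  = {N, S, W, E}
∂A     = {N, S, W, E}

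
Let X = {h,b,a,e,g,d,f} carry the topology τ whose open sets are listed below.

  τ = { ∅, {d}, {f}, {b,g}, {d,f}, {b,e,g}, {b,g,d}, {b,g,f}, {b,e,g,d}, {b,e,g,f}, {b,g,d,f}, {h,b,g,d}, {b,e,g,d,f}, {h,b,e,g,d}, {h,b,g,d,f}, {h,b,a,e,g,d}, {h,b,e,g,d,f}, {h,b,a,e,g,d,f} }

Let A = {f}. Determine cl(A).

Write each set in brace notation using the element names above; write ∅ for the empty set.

complement {h,b,a,e,g,d}; its interior {h,b,a,e,g,d}; cl(A) = X∖{h,b,a,e,g,d} = {f}

{f}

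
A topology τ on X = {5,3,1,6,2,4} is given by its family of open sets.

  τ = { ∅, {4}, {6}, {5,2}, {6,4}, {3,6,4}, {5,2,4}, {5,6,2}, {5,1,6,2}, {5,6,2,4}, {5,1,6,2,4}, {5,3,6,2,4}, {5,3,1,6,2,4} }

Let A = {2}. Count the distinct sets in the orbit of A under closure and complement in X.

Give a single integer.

closure: X∖int(X∖A) = X∖{3,6,4} = {5,1,2}
Let k=closure and c=complement:
  1. A     = {2}
  2. kA    = {5,1,2}
  3. cA    = {5,3,1,6,4}
  4. ckA   = {3,6,4}
  5. kcA   = {5,3,1,6,2,4}
  6. kckA  = {3,1,6,4}
  7. ckcA  = ∅
  8. ckckA = {5,2}
— saturated at 8

8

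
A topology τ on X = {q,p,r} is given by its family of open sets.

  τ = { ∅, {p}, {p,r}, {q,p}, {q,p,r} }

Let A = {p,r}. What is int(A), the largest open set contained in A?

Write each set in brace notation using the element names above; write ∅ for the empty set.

{p,r}

opens ⊆ A: ∅, {p}, {p,r}; union → int = {p,r}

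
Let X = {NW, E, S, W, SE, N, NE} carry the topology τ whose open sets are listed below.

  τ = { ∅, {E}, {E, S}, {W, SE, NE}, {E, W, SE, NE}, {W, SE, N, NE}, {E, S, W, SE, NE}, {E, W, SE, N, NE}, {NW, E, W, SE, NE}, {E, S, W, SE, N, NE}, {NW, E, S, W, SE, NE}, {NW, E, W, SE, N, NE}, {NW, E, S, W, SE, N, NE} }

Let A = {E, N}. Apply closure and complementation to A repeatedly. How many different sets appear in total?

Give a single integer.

10

X∖A={NW, S, W, SE, NE}, int(X∖A)={W, SE, NE}, hence cl(A)={NW, E, S, N}
Orbit (k=closure, c=complement):
  1. A     = {E, N}
  2. kA    = {NW, E, S, N}
  3. cA    = {NW, S, W, SE, NE}
  4. ckA   = {W, SE, NE}
  5. kcA   = {NW, S, W, SE, N, NE}
  6. kckA  = {NW, W, SE, N, NE}
  7. ckcA  = {E}
  8. ckckA = {E, S}
  9. kckcA = {NW, E, S}
  10. ckckcA = {W, SE, N, NE}
(closed under both — stop)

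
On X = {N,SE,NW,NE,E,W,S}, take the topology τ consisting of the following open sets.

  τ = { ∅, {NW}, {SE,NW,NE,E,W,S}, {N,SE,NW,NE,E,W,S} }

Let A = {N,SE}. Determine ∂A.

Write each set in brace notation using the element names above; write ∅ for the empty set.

{N,SE,NE,E,W,S}

open subsets of A: ∅; so int(A) = ∅
closure: X∖int(X∖A) = X∖{NW} = {N,SE,NE,E,W,S}
∂A = {N,SE,NE,E,W,S} minus ∅ = {N,SE,NE,E,W,S}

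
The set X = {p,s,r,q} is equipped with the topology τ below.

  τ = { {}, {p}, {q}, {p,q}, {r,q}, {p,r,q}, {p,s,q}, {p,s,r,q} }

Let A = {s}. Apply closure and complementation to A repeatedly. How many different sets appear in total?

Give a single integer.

closure: X∖int(X∖A) = X∖{p,r,q} = {s}
Let k=closure and c=complement:
  1. A     = {s}
  2. cA    = {p,r,q}
  3. kcA   = {p,s,r,q}
  4. ckcA  = {}
— saturated at 4

4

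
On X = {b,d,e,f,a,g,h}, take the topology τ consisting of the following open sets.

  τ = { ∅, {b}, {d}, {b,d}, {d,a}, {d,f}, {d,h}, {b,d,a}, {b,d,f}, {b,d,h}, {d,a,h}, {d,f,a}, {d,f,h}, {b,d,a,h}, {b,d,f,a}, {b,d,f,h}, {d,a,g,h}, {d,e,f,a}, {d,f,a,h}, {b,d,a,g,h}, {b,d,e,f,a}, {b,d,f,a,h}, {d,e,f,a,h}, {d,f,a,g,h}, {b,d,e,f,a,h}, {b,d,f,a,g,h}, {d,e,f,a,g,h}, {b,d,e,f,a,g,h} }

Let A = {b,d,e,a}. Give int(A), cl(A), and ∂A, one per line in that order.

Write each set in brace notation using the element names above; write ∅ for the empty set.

opens ⊆ A: ∅, {b}, {d}, {b,d}, {d,a}, {b,d,a}; union → int = {b,d,a}
complement {f,g,h}; its interior ∅; cl(A) = X∖∅ = {b,d,e,f,a,g,h}
boundary = {b,d,e,f,a,g,h} ∖ {b,d,a} = {e,f,g,h}

int(A) = {b,d,a}
cl(A)  = {b,d,e,f,a,g,h}
∂A     = {e,f,g,h}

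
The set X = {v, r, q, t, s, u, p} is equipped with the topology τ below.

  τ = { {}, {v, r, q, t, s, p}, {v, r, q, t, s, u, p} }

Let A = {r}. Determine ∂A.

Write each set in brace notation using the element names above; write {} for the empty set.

{v, r, q, t, s, u, p}

interior: largest open inside A is {} (from {})
cl via duality: int({v, q, t, s, u, p}) = {}, so X∖{} = {v, r, q, t, s, u, p}
cl∖int = {v, r, q, t, s, u, p}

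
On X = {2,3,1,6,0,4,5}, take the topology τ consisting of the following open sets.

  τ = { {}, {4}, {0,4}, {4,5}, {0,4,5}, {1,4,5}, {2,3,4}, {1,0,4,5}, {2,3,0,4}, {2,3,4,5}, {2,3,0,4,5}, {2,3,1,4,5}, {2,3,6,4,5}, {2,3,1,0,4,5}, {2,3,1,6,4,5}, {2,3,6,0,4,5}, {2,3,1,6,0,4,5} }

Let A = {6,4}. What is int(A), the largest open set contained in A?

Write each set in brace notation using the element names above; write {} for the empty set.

{4}

opens ⊆ A: {}, {4}; union → int = {4}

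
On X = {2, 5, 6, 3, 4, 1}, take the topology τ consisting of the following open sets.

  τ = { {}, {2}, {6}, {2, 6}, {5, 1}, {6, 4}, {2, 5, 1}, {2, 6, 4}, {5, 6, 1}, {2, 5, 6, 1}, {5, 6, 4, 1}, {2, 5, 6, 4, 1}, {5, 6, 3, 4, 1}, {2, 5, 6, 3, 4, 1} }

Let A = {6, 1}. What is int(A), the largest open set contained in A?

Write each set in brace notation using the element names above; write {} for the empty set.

{6}

opens ⊆ A: {}, {6}; union → int = {6}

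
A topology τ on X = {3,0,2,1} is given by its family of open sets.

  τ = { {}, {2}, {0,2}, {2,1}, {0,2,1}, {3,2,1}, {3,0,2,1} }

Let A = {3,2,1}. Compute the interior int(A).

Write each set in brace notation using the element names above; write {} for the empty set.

{3,2,1}

open subsets of A: {}, {2}, {2,1}, {3,2,1}; so int(A) = {3,2,1}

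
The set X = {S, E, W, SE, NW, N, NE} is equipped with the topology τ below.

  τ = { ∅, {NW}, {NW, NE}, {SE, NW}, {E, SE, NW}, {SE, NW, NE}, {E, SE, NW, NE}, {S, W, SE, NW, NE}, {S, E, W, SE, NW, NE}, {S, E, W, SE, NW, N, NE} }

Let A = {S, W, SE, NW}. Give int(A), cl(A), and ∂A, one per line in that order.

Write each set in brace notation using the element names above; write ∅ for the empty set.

U open, U⊆A: ∅, {NW}, {SE, NW}. int(A) = ⋃ = {SE, NW}
X∖A={E, N, NE}, int(X∖A)=∅, hence cl(A)={S, E, W, SE, NW, N, NE}
∂A: remove int from cl → {S, E, W, N, NE}

int(A) = {SE, NW}
cl(A)  = {S, E, W, SE, NW, N, NE}
∂A     = {S, E, W, N, NE}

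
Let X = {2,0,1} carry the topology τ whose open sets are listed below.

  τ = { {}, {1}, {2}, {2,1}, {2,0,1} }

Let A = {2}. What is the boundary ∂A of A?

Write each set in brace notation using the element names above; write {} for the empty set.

{0}

interior: largest open inside A is {2} (from {}, {2})
cl via duality: int({0,1}) = {1}, so X∖{1} = {2,0}
cl∖int = {0}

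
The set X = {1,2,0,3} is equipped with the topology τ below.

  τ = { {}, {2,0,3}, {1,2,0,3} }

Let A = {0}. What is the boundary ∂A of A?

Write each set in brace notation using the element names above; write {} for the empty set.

U open, U⊆A: {}. int(A) = ⋃ = {}
X∖A={1,2,3}, int(X∖A)={}, hence cl(A)={1,2,0,3}
∂A: remove int from cl → {1,2,0,3}

{1,2,0,3}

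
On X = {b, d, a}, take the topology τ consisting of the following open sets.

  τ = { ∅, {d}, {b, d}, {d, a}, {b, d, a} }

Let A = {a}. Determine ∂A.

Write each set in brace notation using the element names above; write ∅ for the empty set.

{a}

interior: largest open inside A is ∅ (from ∅)
cl via duality: int({b, d}) = {b, d}, so X∖{b, d} = {a}
cl∖int = {a}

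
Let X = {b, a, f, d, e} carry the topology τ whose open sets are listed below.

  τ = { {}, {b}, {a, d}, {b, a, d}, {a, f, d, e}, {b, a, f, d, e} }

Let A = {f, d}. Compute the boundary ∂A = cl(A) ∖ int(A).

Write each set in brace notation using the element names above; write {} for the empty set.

opens ⊆ A: {}; union → int = {}
complement {b, a, e}; its interior {b}; cl(A) = X∖{b} = {a, f, d, e}
boundary = {a, f, d, e} ∖ {} = {a, f, d, e}

{a, f, d, e}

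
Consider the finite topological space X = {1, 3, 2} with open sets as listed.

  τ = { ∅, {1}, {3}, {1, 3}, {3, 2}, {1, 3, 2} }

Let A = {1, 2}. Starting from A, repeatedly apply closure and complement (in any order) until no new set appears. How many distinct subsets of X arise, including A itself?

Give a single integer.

complement {3}; its interior {3}; cl(A) = X∖{3} = {1, 2}
With k = closure, c = complement:
  1. A     = {1, 2}
  2. cA    = {3}
  3. kcA   = {3, 2}
  4. ckcA  = {1}
k, c of each give nothing new

4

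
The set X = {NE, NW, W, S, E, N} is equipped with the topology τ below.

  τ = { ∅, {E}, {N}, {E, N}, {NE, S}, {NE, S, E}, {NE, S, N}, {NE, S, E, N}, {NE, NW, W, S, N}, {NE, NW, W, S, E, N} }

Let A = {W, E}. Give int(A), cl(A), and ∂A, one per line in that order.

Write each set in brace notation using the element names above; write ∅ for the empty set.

int(A) = {E}
cl(A)  = {NW, W, E}
∂A     = {NW, W}

interior: largest open inside A is {E} (from ∅, {E})
cl via duality: int({NE, NW, S, N}) = {NE, S, N}, so X∖{NE, S, N} = {NW, W, E}
cl∖int = {NW, W}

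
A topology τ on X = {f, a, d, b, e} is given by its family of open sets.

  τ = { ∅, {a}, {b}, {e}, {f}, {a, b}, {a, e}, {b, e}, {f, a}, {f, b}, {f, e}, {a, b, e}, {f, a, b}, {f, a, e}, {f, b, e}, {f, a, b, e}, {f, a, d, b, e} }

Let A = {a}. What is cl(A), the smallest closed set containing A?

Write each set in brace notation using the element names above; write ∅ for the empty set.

{a, d}

complement {f, d, b, e}; its interior {f, b, e}; cl(A) = X∖{f, b, e} = {a, d}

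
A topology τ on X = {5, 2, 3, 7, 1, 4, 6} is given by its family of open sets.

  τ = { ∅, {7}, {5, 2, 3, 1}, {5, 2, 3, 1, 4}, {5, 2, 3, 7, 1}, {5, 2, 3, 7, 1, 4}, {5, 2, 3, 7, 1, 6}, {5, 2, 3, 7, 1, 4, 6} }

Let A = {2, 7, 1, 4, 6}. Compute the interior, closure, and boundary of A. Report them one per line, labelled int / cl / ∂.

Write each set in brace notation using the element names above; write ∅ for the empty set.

int(A) = {7}
cl(A)  = {5, 2, 3, 7, 1, 4, 6}
∂A     = {5, 2, 3, 1, 4, 6}

open subsets of A: ∅, {7}; so int(A) = {7}
closure: X∖int(X∖A) = X∖∅ = {5, 2, 3, 7, 1, 4, 6}
∂A = {5, 2, 3, 7, 1, 4, 6} minus {7} = {5, 2, 3, 1, 4, 6}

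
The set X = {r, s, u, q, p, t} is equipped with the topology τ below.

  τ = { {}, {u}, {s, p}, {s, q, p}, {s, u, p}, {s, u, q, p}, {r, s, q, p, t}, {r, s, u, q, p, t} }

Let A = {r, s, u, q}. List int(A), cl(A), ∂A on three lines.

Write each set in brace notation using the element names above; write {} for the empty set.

U open, U⊆A: {}, {u}. int(A) = ⋃ = {u}
X∖A={p, t}, int(X∖A)={}, hence cl(A)={r, s, u, q, p, t}
∂A: remove int from cl → {r, s, q, p, t}

int(A) = {u}
cl(A)  = {r, s, u, q, p, t}
∂A     = {r, s, q, p, t}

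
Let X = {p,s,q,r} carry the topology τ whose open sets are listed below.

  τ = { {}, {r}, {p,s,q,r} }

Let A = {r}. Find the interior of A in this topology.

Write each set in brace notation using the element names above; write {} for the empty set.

open subsets of A: {}, {r}; so int(A) = {r}

{r}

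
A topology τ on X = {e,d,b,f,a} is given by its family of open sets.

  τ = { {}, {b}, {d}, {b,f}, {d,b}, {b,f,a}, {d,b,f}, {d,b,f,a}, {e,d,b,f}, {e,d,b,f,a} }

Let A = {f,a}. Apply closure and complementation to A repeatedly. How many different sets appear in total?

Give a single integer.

complement {e,d,b}; its interior {d,b}; cl(A) = X∖{d,b} = {e,f,a}
With k = closure, c = complement:
  1. A     = {f,a}
  2. kA    = {e,f,a}
  3. cA    = {e,d,b}
  4. ckA   = {d,b}
  5. kcA   = {e,d,b,f,a}
  6. ckcA  = {}
k, c of each give nothing new

6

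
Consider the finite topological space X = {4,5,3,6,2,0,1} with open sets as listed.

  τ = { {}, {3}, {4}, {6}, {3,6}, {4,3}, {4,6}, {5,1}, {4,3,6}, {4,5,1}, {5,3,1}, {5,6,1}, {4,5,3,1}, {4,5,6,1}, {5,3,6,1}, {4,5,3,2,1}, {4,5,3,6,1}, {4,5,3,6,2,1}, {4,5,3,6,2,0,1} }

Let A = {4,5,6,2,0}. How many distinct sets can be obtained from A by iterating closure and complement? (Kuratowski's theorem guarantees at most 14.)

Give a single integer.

closure: X∖int(X∖A) = X∖{3} = {4,5,6,2,0,1}
Let k=closure and c=complement:
  1. A     = {4,5,6,2,0}
  2. kA    = {4,5,6,2,0,1}
  3. cA    = {3,1}
  4. ckA   = {3}
  5. kcA   = {5,3,2,0,1}
  6. kckA  = {3,2,0}
  7. ckcA  = {4,6}
  8. ckckA = {4,5,6,1}
  9. kckcA = {4,6,2,0}
  10. ckckcA = {5,3,1}
— saturated at 10

10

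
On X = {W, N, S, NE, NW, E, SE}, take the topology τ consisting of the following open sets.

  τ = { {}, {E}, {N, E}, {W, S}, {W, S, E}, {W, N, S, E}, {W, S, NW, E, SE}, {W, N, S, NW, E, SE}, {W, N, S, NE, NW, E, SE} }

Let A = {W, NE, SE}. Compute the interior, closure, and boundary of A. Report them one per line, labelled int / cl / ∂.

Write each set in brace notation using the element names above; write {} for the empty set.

int(A) = {}
cl(A)  = {W, S, NE, NW, SE}
∂A     = {W, S, NE, NW, SE}

interior: largest open inside A is {} (from {})
cl via duality: int({N, S, NW, E}) = {N, E}, so X∖{N, E} = {W, S, NE, NW, SE}
cl∖int = {W, S, NE, NW, SE}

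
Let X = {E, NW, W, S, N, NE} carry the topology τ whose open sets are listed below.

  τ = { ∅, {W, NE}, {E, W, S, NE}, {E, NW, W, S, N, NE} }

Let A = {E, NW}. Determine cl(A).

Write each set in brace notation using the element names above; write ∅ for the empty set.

complement {W, S, N, NE}; its interior {W, NE}; cl(A) = X∖{W, NE} = {E, NW, S, N}

{E, NW, S, N}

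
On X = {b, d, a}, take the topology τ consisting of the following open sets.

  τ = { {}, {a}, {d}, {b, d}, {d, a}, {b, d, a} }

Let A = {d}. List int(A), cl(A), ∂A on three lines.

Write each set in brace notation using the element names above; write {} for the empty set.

U open, U⊆A: {}, {d}. int(A) = ⋃ = {d}
X∖A={b, a}, int(X∖A)={a}, hence cl(A)={b, d}
∂A: remove int from cl → {b}

int(A) = {d}
cl(A)  = {b, d}
∂A     = {b}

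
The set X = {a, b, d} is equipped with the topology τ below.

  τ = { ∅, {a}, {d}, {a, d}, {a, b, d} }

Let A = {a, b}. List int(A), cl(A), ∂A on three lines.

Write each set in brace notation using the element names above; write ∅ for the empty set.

int(A) = {a}
cl(A)  = {a, b}
∂A     = {b}

interior: largest open inside A is {a} (from ∅, {a})
cl via duality: int({d}) = {d}, so X∖{d} = {a, b}
cl∖int = {b}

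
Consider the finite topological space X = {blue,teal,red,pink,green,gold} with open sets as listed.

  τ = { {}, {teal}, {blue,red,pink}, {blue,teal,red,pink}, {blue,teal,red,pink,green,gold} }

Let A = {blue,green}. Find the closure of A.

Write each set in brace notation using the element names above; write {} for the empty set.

{blue,red,pink,green,gold}

complement {teal,red,pink,gold}; its interior {teal}; cl(A) = X∖{teal} = {blue,red,pink,green,gold}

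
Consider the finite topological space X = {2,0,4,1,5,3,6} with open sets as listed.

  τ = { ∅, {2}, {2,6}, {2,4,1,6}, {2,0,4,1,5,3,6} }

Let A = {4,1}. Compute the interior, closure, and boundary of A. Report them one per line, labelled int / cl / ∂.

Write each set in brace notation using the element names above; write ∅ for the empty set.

int(A) = ∅
cl(A)  = {0,4,1,5,3}
∂A     = {0,4,1,5,3}

opens ⊆ A: ∅; union → int = ∅
complement {2,0,5,3,6}; its interior {2,6}; cl(A) = X∖{2,6} = {0,4,1,5,3}
boundary = {0,4,1,5,3} ∖ ∅ = {0,4,1,5,3}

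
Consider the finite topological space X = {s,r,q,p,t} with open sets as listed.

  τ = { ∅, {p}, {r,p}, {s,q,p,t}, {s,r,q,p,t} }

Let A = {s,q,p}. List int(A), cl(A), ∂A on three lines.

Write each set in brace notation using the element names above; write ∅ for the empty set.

interior: largest open inside A is {p} (from ∅, {p})
cl via duality: int({r,t}) = ∅, so X∖∅ = {s,r,q,p,t}
cl∖int = {s,r,q,t}

int(A) = {p}
cl(A)  = {s,r,q,p,t}
∂A     = {s,r,q,t}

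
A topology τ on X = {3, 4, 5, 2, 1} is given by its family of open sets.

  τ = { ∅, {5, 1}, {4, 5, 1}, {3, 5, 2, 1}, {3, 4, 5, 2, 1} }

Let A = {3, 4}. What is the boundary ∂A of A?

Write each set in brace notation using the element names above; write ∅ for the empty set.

{3, 4, 2}

open subsets of A: ∅; so int(A) = ∅
closure: X∖int(X∖A) = X∖{5, 1} = {3, 4, 2}
∂A = {3, 4, 2} minus ∅ = {3, 4, 2}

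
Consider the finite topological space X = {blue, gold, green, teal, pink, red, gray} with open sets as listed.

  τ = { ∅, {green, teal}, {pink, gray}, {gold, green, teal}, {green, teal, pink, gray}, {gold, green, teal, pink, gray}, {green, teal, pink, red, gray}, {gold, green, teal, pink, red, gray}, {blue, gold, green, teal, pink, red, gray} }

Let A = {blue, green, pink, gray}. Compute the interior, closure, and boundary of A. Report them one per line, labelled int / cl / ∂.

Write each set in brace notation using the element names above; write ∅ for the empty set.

int(A) = {pink, gray}
cl(A)  = {blue, gold, green, teal, pink, red, gray}
∂A     = {blue, gold, green, teal, red}

U open, U⊆A: ∅, {pink, gray}. int(A) = ⋃ = {pink, gray}
X∖A={gold, teal, red}, int(X∖A)=∅, hence cl(A)={blue, gold, green, teal, pink, red, gray}
∂A: remove int from cl → {blue, gold, green, teal, red}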